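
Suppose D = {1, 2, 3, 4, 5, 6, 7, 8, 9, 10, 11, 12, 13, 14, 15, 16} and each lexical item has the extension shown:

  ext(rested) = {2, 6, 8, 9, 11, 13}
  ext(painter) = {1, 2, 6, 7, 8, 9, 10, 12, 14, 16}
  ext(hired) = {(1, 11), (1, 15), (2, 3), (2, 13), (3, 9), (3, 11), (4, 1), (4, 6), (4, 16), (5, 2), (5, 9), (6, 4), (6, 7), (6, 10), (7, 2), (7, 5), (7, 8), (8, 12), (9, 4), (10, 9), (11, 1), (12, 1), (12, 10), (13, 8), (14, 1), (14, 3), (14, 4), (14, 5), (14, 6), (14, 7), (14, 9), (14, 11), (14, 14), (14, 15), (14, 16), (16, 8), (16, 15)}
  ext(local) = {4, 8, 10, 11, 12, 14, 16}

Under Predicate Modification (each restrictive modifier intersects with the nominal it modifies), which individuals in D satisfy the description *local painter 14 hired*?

{14, 16}

⟦14 hired⟧ = {x : ⟨14, x⟩ ∈ ⟦hired⟧} = {1, 3, 4, 5, 6, 7, 9, 11, 14, 15, 16}
⟦painter⟧ = {1, 2, 6, 7, 8, 9, 10, 12, 14, 16}
… ∩ ⟦14 hired⟧ = {1, 2, 6, 7, 8, 9, 10, 12, 14, 16} ∩ {1, 3, 4, 5, 6, 7, 9, 11, 14, 15, 16} = {1, 6, 7, 9, 14, 16}
… ∩ ⟦local⟧ = {1, 6, 7, 9, 14, 16} ∩ {4, 8, 10, 11, 12, 14, 16} = {14, 16}
So ⟦local painter 14 hired⟧ = {14, 16}.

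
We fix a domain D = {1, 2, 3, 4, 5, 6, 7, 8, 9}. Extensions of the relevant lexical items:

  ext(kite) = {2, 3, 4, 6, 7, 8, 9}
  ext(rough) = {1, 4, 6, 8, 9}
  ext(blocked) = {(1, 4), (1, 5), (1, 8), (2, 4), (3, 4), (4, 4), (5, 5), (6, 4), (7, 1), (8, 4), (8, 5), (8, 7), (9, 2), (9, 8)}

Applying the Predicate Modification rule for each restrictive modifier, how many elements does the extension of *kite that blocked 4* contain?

5

⟦that blocked 4⟧ = {x : ⟨x, 4⟩ ∈ ⟦blocked⟧} = {1, 2, 3, 4, 6, 8}
⟦kite⟧ = {2, 3, 4, 6, 7, 8, 9}
… ∩ ⟦that blocked 4⟧ = {2, 3, 4, 6, 7, 8, 9} ∩ {1, 2, 3, 4, 6, 8} = {2, 3, 4, 6, 8}
⟦kite that blocked 4⟧ = {2, 3, 4, 6, 8}, so the cardinality is 5.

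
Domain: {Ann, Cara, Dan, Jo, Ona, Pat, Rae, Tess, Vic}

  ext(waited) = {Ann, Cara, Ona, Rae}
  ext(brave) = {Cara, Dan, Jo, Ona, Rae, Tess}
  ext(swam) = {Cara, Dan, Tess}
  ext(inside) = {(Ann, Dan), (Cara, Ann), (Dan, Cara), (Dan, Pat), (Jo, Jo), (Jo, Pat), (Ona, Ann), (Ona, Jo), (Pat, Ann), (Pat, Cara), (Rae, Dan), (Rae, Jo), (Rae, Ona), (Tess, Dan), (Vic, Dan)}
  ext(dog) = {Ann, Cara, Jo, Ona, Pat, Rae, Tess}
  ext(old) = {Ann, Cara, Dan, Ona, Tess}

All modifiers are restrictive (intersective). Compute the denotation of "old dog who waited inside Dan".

{Ann}

⟦who waited⟧ = ⟦waited⟧ = {Ann, Cara, Ona, Rae}
⟦inside Dan⟧ = {x : ⟨x, Dan⟩ ∈ ⟦inside⟧} = {Ann, Rae, Tess, Vic}
⟦dog⟧ = {Ann, Cara, Jo, Ona, Pat, Rae, Tess}
… ∩ ⟦who waited⟧ = {Ann, Cara, Jo, Ona, Pat, Rae, Tess} ∩ {Ann, Cara, Ona, Rae} = {Ann, Cara, Ona, Rae}
… ∩ ⟦inside Dan⟧ = {Ann, Cara, Ona, Rae} ∩ {Ann, Rae, Tess, Vic} = {Ann, Rae}
… ∩ ⟦old⟧ = {Ann, Rae} ∩ {Ann, Cara, Dan, Ona, Tess} = {Ann}
So ⟦old dog who waited inside Dan⟧ = {Ann}.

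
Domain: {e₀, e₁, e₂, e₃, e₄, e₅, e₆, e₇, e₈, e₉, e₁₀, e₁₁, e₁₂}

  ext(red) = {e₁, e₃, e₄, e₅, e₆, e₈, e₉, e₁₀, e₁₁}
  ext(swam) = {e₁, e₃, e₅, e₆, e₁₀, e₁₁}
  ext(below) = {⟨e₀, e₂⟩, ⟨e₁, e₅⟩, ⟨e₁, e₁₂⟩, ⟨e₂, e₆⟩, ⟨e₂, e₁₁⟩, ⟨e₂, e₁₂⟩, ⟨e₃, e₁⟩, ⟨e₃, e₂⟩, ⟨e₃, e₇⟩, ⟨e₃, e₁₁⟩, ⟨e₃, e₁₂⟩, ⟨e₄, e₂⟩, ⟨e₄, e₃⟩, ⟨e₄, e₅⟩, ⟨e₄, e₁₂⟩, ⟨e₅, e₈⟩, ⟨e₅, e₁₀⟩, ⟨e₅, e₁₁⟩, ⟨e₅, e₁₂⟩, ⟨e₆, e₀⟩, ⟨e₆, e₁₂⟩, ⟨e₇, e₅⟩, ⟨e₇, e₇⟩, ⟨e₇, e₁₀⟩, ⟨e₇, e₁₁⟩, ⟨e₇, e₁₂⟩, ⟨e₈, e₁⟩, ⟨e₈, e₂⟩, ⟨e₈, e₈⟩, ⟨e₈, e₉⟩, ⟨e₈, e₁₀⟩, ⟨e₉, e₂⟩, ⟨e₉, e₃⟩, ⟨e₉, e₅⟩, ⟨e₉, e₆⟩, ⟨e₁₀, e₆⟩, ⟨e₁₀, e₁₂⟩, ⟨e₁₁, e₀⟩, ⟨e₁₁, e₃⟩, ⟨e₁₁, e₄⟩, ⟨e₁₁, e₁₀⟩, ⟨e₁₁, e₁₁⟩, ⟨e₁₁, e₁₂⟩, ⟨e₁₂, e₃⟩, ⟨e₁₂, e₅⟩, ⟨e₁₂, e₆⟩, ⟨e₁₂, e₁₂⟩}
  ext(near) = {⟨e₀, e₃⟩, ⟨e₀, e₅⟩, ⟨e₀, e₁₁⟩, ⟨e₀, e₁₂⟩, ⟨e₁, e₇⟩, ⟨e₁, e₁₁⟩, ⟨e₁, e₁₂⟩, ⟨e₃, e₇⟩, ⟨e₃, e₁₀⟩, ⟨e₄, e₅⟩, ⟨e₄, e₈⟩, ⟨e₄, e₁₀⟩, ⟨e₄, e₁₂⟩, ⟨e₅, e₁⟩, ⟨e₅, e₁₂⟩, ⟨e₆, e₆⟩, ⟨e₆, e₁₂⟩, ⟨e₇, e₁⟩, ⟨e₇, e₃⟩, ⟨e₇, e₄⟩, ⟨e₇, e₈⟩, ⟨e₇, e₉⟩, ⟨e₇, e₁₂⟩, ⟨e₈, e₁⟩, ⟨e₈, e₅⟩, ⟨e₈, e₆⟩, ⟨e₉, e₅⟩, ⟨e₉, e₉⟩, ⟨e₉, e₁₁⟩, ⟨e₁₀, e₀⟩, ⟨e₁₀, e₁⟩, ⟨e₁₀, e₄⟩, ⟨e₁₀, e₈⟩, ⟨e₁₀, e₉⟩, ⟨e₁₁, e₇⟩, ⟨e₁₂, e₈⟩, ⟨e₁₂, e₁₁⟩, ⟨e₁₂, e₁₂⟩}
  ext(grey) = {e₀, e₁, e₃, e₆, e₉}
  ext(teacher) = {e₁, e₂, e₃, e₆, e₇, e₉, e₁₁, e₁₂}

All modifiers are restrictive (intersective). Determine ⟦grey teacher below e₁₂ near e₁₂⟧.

{e₁, e₆}

⟦below e₁₂⟧ = {x : ⟨x, e₁₂⟩ ∈ ⟦below⟧} = {e₁, e₂, e₃, e₄, e₅, e₆, e₇, e₁₀, e₁₁, e₁₂}
⟦near e₁₂⟧ = {x : ⟨x, e₁₂⟩ ∈ ⟦near⟧} = {e₀, e₁, e₄, e₅, e₆, e₇, e₁₂}
⟦teacher⟧ = {e₁, e₂, e₃, e₆, e₇, e₉, e₁₁, e₁₂}
… ∩ ⟦below e₁₂⟧ = {e₁, e₂, e₃, e₆, e₇, e₉, e₁₁, e₁₂} ∩ {e₁, e₂, e₃, e₄, e₅, e₆, e₇, e₁₀, e₁₁, e₁₂} = {e₁, e₂, e₃, e₆, e₇, e₁₁, e₁₂}
… ∩ ⟦near e₁₂⟧ = {e₁, e₂, e₃, e₆, e₇, e₁₁, e₁₂} ∩ {e₀, e₁, e₄, e₅, e₆, e₇, e₁₂} = {e₁, e₆, e₇, e₁₂}
… ∩ ⟦grey⟧ = {e₁, e₆, e₇, e₁₂} ∩ {e₀, e₁, e₃, e₆, e₉} = {e₁, e₆}
So ⟦grey teacher below e₁₂ near e₁₂⟧ = {e₁, e₆}.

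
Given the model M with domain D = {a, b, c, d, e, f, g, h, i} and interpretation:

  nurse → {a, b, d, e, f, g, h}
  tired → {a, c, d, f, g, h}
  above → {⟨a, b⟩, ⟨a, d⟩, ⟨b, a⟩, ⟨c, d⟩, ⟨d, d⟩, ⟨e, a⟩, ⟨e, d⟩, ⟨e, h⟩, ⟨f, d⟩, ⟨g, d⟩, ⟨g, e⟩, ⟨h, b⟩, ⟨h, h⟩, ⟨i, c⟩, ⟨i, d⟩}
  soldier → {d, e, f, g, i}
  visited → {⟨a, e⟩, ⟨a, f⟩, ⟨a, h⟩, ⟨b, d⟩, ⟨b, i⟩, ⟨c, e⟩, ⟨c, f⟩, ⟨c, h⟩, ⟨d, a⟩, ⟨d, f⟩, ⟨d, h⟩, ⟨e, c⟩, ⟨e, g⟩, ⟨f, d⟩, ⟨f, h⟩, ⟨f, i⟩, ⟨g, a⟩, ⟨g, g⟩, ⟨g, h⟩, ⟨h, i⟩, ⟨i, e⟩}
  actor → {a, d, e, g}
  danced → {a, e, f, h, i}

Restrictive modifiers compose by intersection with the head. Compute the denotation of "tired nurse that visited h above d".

⟦that visited h⟧ = {x : ⟨x, h⟩ ∈ ⟦visited⟧} = {a, c, d, f, g}
⟦above d⟧ = {x : ⟨x, d⟩ ∈ ⟦above⟧} = {a, c, d, e, f, g, i}
⟦nurse⟧ = {a, b, d, e, f, g, h}
… ∩ ⟦that visited h⟧ = {a, b, d, e, f, g, h} ∩ {a, c, d, f, g} = {a, d, f, g}
… ∩ ⟦above d⟧ = {a, d, f, g} ∩ {a, c, d, e, f, g, i} = {a, d, f, g}
… ∩ ⟦tired⟧ = {a, d, f, g} ∩ {a, c, d, f, g, h} = {a, d, f, g}
So ⟦tired nurse that visited h above d⟧ = {a, d, f, g}.

{a, d, f, g}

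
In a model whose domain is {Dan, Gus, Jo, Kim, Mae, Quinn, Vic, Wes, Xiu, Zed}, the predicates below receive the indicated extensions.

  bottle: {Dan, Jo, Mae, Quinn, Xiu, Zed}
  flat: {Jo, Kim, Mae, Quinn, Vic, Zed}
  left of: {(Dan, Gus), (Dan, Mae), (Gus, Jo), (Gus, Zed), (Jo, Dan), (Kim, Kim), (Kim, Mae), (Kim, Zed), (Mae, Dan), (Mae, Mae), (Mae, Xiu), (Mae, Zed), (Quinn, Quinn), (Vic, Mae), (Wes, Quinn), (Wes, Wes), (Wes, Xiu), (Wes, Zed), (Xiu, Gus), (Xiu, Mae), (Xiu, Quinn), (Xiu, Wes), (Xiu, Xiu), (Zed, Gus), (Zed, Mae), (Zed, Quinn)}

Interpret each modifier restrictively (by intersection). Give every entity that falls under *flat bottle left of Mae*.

⟦left of Mae⟧ = {x : ⟨x, Mae⟩ ∈ ⟦left of⟧} = {Dan, Kim, Mae, Vic, Xiu, Zed}
⟦bottle⟧ = {Dan, Jo, Mae, Quinn, Xiu, Zed}
… ∩ ⟦left of Mae⟧ = {Dan, Jo, Mae, Quinn, Xiu, Zed} ∩ {Dan, Kim, Mae, Vic, Xiu, Zed} = {Dan, Mae, Xiu, Zed}
… ∩ ⟦flat⟧ = {Dan, Mae, Xiu, Zed} ∩ {Jo, Kim, Mae, Quinn, Vic, Zed} = {Mae, Zed}
So ⟦flat bottle left of Mae⟧ = {Mae, Zed}.

{Mae, Zed}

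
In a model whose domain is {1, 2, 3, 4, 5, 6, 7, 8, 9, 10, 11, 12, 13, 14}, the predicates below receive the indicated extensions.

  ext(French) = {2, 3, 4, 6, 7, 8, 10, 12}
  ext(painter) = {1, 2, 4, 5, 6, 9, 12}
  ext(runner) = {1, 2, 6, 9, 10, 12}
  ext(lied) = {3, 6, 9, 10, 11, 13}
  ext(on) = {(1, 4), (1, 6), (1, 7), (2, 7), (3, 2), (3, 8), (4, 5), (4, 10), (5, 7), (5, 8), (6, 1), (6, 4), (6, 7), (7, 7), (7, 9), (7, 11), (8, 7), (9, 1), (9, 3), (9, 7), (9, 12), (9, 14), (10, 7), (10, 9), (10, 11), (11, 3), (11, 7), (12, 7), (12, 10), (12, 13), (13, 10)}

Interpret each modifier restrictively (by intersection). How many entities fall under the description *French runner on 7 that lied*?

⟦on 7⟧ = {x : ⟨x, 7⟩ ∈ ⟦on⟧} = {1, 2, 5, 6, 7, 8, 9, 10, 11, 12}
⟦that lied⟧ = ⟦lied⟧ = {3, 6, 9, 10, 11, 13}
⟦runner⟧ = {1, 2, 6, 9, 10, 12}
… ∩ ⟦on 7⟧ = {1, 2, 6, 9, 10, 12} ∩ {1, 2, 5, 6, 7, 8, 9, 10, 11, 12} = {1, 2, 6, 9, 10, 12}
… ∩ ⟦that lied⟧ = {1, 2, 6, 9, 10, 12} ∩ {3, 6, 9, 10, 11, 13} = {6, 9, 10}
… ∩ ⟦French⟧ = {6, 9, 10} ∩ {2, 3, 4, 6, 7, 8, 10, 12} = {6, 10}
⟦French runner on 7 that lied⟧ = {6, 10}, so the cardinality is 2.

2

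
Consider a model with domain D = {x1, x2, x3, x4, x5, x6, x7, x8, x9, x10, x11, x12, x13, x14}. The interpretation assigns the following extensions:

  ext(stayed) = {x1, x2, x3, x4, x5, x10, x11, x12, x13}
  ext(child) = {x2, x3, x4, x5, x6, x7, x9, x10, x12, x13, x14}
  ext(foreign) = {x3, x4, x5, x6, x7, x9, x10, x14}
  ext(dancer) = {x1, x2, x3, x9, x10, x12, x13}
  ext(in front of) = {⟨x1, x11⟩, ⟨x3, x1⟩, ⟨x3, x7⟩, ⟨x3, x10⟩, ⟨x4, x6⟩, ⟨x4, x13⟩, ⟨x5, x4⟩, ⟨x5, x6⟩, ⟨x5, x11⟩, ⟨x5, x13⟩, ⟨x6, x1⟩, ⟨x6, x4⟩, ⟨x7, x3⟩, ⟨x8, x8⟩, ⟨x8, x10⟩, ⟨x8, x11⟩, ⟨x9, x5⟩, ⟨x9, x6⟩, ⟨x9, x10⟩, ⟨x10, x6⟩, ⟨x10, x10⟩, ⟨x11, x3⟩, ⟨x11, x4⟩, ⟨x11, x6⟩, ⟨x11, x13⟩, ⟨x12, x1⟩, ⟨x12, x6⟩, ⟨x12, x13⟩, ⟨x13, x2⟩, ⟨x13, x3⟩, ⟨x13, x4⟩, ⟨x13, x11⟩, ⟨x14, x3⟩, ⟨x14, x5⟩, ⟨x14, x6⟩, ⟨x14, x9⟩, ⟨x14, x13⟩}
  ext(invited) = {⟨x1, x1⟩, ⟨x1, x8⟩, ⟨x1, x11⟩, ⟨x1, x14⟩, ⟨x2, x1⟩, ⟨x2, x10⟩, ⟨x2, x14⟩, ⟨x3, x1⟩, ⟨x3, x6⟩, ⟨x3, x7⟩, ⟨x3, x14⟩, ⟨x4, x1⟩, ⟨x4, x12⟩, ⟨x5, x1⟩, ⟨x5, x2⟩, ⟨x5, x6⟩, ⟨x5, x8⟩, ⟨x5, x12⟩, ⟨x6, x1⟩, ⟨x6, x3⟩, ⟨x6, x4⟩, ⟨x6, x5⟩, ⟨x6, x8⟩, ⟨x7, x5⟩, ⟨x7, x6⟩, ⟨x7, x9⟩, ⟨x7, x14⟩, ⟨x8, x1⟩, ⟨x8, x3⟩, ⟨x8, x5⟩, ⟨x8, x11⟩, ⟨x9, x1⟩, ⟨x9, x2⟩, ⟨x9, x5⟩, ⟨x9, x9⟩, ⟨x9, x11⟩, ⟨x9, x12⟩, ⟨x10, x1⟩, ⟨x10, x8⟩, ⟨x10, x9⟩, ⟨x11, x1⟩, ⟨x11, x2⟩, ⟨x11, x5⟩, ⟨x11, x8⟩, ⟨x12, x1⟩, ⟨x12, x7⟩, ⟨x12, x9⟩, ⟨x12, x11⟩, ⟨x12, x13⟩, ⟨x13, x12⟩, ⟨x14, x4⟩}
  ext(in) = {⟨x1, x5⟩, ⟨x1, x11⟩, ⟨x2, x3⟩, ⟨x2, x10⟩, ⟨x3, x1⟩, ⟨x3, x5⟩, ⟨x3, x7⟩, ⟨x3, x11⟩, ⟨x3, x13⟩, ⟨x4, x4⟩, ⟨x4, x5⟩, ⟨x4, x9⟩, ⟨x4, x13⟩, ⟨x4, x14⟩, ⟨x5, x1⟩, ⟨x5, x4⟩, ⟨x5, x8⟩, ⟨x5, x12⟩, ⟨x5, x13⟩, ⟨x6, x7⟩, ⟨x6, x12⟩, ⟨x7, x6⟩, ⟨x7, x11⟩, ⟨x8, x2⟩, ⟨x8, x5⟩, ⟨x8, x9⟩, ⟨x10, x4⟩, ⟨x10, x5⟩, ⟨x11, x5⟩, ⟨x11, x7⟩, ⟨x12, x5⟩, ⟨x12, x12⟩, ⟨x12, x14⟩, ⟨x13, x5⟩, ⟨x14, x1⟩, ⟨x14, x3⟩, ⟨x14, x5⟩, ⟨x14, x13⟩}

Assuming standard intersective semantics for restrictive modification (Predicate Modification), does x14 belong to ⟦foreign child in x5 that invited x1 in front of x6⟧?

⟦in x5⟧ = {x : ⟨x, x5⟩ ∈ ⟦in⟧} = {x1, x3, x4, x8, x10, x11, x12, x13, x14}
⟦that invited x1⟧ = {x : ⟨x, x1⟩ ∈ ⟦invited⟧} = {x1, x2, x3, x4, x5, x6, x8, x9, x10, x11, x12}
⟦in front of x6⟧ = {x : ⟨x, x6⟩ ∈ ⟦in front of⟧} = {x4, x5, x9, x10, x11, x12, x14}
⟦child⟧ = {x2, x3, x4, x5, x6, x7, x9, x10, x12, x13, x14}
… ∩ ⟦in x5⟧ = {x2, x3, x4, x5, x6, x7, x9, x10, x12, x13, x14} ∩ {x1, x3, x4, x8, x10, x11, x12, x13, x14} = {x3, x4, x10, x12, x13, x14}
… ∩ ⟦that invited x1⟧ = {x3, x4, x10, x12, x13, x14} ∩ {x1, x2, x3, x4, x5, x6, x8, x9, x10, x11, x12} = {x3, x4, x10, x12}
… ∩ ⟦in front of x6⟧ = {x3, x4, x10, x12} ∩ {x4, x5, x9, x10, x11, x12, x14} = {x4, x10, x12}
… ∩ ⟦foreign⟧ = {x4, x10, x12} ∩ {x3, x4, x5, x6, x7, x9, x10, x14} = {x4, x10}
⟦foreign child in x5 that invited x1 in front of x6⟧ = {x4, x10}; x14 ∉ this set.

no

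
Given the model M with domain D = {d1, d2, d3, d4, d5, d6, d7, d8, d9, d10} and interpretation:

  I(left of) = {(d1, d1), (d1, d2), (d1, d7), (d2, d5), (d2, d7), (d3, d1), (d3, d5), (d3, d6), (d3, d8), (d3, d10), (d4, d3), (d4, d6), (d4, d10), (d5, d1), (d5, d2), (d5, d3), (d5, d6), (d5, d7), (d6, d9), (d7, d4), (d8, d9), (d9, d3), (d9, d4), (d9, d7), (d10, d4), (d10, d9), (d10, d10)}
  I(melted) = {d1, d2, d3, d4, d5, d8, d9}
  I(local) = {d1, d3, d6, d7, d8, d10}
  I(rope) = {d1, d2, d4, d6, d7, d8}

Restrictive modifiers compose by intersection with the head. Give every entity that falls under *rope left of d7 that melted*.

{d1, d2}

⟦left of d7⟧ = {x : ⟨x, d7⟩ ∈ ⟦left of⟧} = {d1, d2, d5, d9}
⟦that melted⟧ = ⟦melted⟧ = {d1, d2, d3, d4, d5, d8, d9}
⟦rope⟧ = {d1, d2, d4, d6, d7, d8}
… ∩ ⟦left of d7⟧ = {d1, d2, d4, d6, d7, d8} ∩ {d1, d2, d5, d9} = {d1, d2}
… ∩ ⟦that melted⟧ = {d1, d2} ∩ {d1, d2, d3, d4, d5, d8, d9} = {d1, d2}
So ⟦rope left of d7 that melted⟧ = {d1, d2}.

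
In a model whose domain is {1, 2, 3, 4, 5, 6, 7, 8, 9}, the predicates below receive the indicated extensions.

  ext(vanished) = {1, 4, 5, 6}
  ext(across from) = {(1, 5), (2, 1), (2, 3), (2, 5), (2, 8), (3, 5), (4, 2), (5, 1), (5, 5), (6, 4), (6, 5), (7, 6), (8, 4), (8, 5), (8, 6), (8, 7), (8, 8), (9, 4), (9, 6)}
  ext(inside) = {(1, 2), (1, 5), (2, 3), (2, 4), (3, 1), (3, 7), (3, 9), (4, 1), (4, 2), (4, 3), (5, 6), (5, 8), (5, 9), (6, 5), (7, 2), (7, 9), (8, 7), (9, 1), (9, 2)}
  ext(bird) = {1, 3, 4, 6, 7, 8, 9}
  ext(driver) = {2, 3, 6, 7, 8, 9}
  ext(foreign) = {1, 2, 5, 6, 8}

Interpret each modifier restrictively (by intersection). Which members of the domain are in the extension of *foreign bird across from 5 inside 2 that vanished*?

{1}

⟦across from 5⟧ = {x : ⟨x, 5⟩ ∈ ⟦across from⟧} = {1, 2, 3, 5, 6, 8}
⟦inside 2⟧ = {x : ⟨x, 2⟩ ∈ ⟦inside⟧} = {1, 4, 7, 9}
⟦that vanished⟧ = ⟦vanished⟧ = {1, 4, 5, 6}
⟦bird⟧ = {1, 3, 4, 6, 7, 8, 9}
… ∩ ⟦across from 5⟧ = {1, 3, 4, 6, 7, 8, 9} ∩ {1, 2, 3, 5, 6, 8} = {1, 3, 6, 8}
… ∩ ⟦inside 2⟧ = {1, 3, 6, 8} ∩ {1, 4, 7, 9} = {1}
… ∩ ⟦that vanished⟧ = {1} ∩ {1, 4, 5, 6} = {1}
… ∩ ⟦foreign⟧ = {1} ∩ {1, 2, 5, 6, 8} = {1}
So ⟦foreign bird across from 5 inside 2 that vanished⟧ = {1}.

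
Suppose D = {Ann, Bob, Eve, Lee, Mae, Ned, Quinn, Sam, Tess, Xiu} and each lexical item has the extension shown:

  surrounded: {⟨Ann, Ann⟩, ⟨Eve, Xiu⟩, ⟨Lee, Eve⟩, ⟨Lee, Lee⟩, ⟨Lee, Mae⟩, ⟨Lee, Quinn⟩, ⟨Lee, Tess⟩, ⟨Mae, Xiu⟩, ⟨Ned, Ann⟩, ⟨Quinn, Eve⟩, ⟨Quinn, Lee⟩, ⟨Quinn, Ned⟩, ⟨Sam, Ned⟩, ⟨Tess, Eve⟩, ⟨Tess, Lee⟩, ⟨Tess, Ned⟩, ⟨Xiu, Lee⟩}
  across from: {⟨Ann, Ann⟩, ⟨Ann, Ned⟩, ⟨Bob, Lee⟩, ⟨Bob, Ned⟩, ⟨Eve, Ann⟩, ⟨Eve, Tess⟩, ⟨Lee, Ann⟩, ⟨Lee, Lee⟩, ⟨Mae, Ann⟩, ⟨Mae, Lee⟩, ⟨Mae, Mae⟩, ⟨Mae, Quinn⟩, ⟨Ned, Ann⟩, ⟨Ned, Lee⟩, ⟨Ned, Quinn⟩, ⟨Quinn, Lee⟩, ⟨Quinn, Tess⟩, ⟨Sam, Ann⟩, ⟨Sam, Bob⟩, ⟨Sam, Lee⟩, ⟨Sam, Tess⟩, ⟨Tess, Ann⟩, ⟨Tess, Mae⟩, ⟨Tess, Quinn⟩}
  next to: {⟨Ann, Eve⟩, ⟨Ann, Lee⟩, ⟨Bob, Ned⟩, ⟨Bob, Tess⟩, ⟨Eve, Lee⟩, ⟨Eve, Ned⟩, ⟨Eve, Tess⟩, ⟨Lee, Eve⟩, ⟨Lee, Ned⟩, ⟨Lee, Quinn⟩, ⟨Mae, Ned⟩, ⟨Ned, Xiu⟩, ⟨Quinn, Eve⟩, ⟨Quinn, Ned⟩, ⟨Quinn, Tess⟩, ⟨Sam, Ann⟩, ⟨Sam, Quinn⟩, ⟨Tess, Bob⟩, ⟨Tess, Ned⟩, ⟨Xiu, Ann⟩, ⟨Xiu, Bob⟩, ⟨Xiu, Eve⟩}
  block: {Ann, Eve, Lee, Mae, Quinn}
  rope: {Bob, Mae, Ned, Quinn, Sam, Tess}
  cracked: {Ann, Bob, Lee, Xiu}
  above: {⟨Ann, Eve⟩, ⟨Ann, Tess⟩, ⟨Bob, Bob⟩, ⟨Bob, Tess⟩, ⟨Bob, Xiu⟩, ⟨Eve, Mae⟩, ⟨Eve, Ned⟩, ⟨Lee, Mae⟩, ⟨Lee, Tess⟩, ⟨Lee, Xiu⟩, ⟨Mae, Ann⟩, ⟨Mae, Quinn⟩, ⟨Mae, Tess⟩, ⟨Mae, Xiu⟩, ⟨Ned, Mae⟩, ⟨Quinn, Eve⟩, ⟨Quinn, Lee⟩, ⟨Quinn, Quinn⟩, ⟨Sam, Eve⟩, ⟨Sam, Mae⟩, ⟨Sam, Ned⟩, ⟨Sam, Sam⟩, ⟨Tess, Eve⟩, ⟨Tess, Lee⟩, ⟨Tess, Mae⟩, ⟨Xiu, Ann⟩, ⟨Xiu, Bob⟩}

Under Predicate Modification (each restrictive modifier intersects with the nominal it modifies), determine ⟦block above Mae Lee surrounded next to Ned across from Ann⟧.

⟦above Mae⟧ = {x : ⟨x, Mae⟩ ∈ ⟦above⟧} = {Eve, Lee, Ned, Sam, Tess}
⟦Lee surrounded⟧ = {x : ⟨Lee, x⟩ ∈ ⟦surrounded⟧} = {Eve, Lee, Mae, Quinn, Tess}
⟦next to Ned⟧ = {x : ⟨x, Ned⟩ ∈ ⟦next to⟧} = {Bob, Eve, Lee, Mae, Quinn, Tess}
⟦across from Ann⟧ = {x : ⟨x, Ann⟩ ∈ ⟦across from⟧} = {Ann, Eve, Lee, Mae, Ned, Sam, Tess}
⟦block⟧ = {Ann, Eve, Lee, Mae, Quinn}
… ∩ ⟦above Mae⟧ = {Ann, Eve, Lee, Mae, Quinn} ∩ {Eve, Lee, Ned, Sam, Tess} = {Eve, Lee}
… ∩ ⟦Lee surrounded⟧ = {Eve, Lee} ∩ {Eve, Lee, Mae, Quinn, Tess} = {Eve, Lee}
… ∩ ⟦next to Ned⟧ = {Eve, Lee} ∩ {Bob, Eve, Lee, Mae, Quinn, Tess} = {Eve, Lee}
… ∩ ⟦across from Ann⟧ = {Eve, Lee} ∩ {Ann, Eve, Lee, Mae, Ned, Sam, Tess} = {Eve, Lee}
So ⟦block above Mae Lee surrounded next to Ned across from Ann⟧ = {Eve, Lee}.

{Eve, Lee}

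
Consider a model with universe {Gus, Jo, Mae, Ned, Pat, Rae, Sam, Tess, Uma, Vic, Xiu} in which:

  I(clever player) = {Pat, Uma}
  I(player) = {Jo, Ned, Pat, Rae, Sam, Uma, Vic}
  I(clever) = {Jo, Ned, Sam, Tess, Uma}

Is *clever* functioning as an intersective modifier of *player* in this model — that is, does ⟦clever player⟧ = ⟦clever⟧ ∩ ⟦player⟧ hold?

⟦clever⟧ ∩ ⟦player⟧ = {Jo, Ned, Sam, Tess, Uma} ∩ {Jo, Ned, Pat, Rae, Sam, Uma, Vic} = {Jo, Ned, Sam, Uma}
Observed ⟦clever player⟧ = {Pat, Uma}.
These differ, so the modifier is not intersective in this model.

no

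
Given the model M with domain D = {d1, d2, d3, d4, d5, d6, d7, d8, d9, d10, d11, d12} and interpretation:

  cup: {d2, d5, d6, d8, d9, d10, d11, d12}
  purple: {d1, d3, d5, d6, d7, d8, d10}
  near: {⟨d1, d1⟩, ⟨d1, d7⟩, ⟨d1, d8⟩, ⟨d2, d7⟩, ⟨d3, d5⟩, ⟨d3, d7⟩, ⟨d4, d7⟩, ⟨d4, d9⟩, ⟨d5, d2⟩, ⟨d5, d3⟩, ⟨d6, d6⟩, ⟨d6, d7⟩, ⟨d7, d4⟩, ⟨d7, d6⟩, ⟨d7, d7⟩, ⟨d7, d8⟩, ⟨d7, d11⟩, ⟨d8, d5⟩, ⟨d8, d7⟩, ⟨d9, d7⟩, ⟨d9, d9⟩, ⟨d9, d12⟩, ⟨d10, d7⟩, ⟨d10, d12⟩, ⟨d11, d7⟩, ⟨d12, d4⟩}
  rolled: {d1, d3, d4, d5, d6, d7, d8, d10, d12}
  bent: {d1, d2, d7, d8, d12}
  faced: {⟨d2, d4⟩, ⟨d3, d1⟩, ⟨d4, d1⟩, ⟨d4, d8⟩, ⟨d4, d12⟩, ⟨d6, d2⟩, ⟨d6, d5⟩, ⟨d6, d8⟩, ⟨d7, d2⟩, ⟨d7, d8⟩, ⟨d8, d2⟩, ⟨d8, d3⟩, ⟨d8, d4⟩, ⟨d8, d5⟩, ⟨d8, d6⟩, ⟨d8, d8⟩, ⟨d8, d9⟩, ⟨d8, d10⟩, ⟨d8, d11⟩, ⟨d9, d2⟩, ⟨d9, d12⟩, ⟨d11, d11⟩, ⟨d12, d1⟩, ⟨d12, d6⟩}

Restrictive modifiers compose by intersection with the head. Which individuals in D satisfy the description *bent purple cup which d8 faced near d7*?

{d8}

⟦which d8 faced⟧ = {x : ⟨d8, x⟩ ∈ ⟦faced⟧} = {d2, d3, d4, d5, d6, d8, d9, d10, d11}
⟦near d7⟧ = {x : ⟨x, d7⟩ ∈ ⟦near⟧} = {d1, d2, d3, d4, d6, d7, d8, d9, d10, d11}
⟦cup⟧ = {d2, d5, d6, d8, d9, d10, d11, d12}
… ∩ ⟦which d8 faced⟧ = {d2, d5, d6, d8, d9, d10, d11, d12} ∩ {d2, d3, d4, d5, d6, d8, d9, d10, d11} = {d2, d5, d6, d8, d9, d10, d11}
… ∩ ⟦near d7⟧ = {d2, d5, d6, d8, d9, d10, d11} ∩ {d1, d2, d3, d4, d6, d7, d8, d9, d10, d11} = {d2, d6, d8, d9, d10, d11}
… ∩ ⟦bent⟧ = {d2, d6, d8, d9, d10, d11} ∩ {d1, d2, d7, d8, d12} = {d2, d8}
… ∩ ⟦purple⟧ = {d2, d8} ∩ {d1, d3, d5, d6, d7, d8, d10} = {d8}
So ⟦bent purple cup which d8 faced near d7⟧ = {d8}.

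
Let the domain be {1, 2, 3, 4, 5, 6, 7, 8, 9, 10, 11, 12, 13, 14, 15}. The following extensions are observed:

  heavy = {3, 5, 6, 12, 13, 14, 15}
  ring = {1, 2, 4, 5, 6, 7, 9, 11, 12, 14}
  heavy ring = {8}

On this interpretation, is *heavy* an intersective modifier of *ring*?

⟦heavy⟧ ∩ ⟦ring⟧ = {3, 5, 6, 12, 13, 14, 15} ∩ {1, 2, 4, 5, 6, 7, 9, 11, 12, 14} = {5, 6, 12, 14}
Observed ⟦heavy ring⟧ = {8}.
These differ, so the modifier is not intersective in this model.

no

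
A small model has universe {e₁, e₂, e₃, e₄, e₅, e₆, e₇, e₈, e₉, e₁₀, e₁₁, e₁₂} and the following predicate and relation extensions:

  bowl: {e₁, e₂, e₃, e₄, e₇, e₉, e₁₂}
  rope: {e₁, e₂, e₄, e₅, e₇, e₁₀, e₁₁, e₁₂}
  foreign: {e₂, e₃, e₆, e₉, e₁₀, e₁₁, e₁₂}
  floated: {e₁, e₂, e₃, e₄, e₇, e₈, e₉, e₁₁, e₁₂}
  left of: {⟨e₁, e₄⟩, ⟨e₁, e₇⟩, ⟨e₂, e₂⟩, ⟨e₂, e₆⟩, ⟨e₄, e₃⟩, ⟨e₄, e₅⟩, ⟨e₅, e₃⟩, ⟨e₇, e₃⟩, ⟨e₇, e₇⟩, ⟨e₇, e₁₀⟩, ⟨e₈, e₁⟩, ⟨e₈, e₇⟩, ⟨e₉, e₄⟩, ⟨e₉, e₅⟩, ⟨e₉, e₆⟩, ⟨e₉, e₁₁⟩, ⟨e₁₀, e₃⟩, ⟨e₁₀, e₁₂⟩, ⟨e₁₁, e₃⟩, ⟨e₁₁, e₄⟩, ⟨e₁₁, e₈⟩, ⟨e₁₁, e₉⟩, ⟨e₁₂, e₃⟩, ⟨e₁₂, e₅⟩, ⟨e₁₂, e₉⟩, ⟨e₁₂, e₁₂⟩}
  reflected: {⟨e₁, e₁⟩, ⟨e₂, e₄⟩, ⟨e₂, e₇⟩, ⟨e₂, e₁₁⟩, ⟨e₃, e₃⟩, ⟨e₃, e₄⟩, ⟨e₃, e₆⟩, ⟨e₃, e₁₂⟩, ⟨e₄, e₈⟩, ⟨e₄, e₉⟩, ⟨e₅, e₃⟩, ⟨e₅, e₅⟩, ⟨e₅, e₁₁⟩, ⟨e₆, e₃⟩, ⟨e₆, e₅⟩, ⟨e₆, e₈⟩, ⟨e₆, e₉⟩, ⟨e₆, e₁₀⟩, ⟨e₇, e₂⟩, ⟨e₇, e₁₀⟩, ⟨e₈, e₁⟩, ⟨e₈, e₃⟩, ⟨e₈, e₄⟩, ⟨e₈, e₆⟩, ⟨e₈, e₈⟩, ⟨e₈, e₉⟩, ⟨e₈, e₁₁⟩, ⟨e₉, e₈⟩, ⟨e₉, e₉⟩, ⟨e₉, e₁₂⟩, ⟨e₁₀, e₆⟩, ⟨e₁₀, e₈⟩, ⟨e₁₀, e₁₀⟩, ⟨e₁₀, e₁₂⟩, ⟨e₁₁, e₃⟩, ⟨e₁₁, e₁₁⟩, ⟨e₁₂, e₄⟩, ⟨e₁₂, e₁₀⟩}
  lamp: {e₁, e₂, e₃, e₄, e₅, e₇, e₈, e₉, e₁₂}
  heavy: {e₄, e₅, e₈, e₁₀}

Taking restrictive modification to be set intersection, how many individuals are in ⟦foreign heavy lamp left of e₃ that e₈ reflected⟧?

0

⟦left of e₃⟧ = {x : ⟨x, e₃⟩ ∈ ⟦left of⟧} = {e₄, e₅, e₇, e₁₀, e₁₁, e₁₂}
⟦that e₈ reflected⟧ = {x : ⟨e₈, x⟩ ∈ ⟦reflected⟧} = {e₁, e₃, e₄, e₆, e₈, e₉, e₁₁}
⟦lamp⟧ = {e₁, e₂, e₃, e₄, e₅, e₇, e₈, e₉, e₁₂}
… ∩ ⟦left of e₃⟧ = {e₁, e₂, e₃, e₄, e₅, e₇, e₈, e₉, e₁₂} ∩ {e₄, e₅, e₇, e₁₀, e₁₁, e₁₂} = {e₄, e₅, e₇, e₁₂}
… ∩ ⟦that e₈ reflected⟧ = {e₄, e₅, e₇, e₁₂} ∩ {e₁, e₃, e₄, e₆, e₈, e₉, e₁₁} = {e₄}
… ∩ ⟦foreign⟧ = {e₄} ∩ {e₂, e₃, e₆, e₉, e₁₀, e₁₁, e₁₂} = ∅
… ∩ ⟦heavy⟧ = ∅ ∩ {e₄, e₅, e₈, e₁₀} = ∅
⟦foreign heavy lamp left of e₃ that e₈ reflected⟧ = ∅, so the cardinality is 0.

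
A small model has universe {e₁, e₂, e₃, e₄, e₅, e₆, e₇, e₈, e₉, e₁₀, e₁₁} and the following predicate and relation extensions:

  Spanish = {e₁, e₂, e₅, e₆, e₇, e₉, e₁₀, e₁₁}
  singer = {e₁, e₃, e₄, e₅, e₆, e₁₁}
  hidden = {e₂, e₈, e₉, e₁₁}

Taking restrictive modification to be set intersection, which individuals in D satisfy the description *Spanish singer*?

{e₁, e₅, e₆, e₁₁}

⟦singer⟧ = {e₁, e₃, e₄, e₅, e₆, e₁₁}
… ∩ ⟦Spanish⟧ = {e₁, e₃, e₄, e₅, e₆, e₁₁} ∩ {e₁, e₂, e₅, e₆, e₇, e₉, e₁₀, e₁₁} = {e₁, e₅, e₆, e₁₁}
So ⟦Spanish singer⟧ = {e₁, e₅, e₆, e₁₁}.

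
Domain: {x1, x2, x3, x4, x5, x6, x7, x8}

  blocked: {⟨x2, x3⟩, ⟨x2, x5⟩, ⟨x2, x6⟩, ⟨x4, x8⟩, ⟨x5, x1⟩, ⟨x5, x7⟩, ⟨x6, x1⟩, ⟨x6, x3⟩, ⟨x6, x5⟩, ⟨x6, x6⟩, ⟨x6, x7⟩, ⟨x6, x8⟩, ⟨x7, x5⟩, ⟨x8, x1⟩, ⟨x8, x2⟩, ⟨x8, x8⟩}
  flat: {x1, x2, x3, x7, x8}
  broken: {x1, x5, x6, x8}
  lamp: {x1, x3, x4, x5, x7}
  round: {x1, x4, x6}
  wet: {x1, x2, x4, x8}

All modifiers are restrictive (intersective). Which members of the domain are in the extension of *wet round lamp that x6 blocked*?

⟦that x6 blocked⟧ = {x : ⟨x6, x⟩ ∈ ⟦blocked⟧} = {x1, x3, x5, x6, x7, x8}
⟦lamp⟧ = {x1, x3, x4, x5, x7}
… ∩ ⟦that x6 blocked⟧ = {x1, x3, x4, x5, x7} ∩ {x1, x3, x5, x6, x7, x8} = {x1, x3, x5, x7}
… ∩ ⟦wet⟧ = {x1, x3, x5, x7} ∩ {x1, x2, x4, x8} = {x1}
… ∩ ⟦round⟧ = {x1} ∩ {x1, x4, x6} = {x1}
So ⟦wet round lamp that x6 blocked⟧ = {x1}.

{x1}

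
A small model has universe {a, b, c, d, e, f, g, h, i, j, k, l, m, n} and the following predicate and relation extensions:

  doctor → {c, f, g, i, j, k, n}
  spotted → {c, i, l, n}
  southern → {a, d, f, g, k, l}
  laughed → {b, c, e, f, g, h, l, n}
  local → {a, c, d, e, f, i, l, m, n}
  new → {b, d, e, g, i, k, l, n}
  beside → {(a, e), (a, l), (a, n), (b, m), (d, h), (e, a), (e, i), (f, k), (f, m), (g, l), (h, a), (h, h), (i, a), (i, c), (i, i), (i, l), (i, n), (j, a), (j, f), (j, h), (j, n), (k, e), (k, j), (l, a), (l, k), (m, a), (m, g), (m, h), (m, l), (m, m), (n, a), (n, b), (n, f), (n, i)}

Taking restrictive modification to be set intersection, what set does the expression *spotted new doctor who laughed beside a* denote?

{n}

⟦who laughed⟧ = ⟦laughed⟧ = {b, c, e, f, g, h, l, n}
⟦beside a⟧ = {x : ⟨x, a⟩ ∈ ⟦beside⟧} = {e, h, i, j, l, m, n}
⟦doctor⟧ = {c, f, g, i, j, k, n}
… ∩ ⟦who laughed⟧ = {c, f, g, i, j, k, n} ∩ {b, c, e, f, g, h, l, n} = {c, f, g, n}
… ∩ ⟦beside a⟧ = {c, f, g, n} ∩ {e, h, i, j, l, m, n} = {n}
… ∩ ⟦spotted⟧ = {n} ∩ {c, i, l, n} = {n}
… ∩ ⟦new⟧ = {n} ∩ {b, d, e, g, i, k, l, n} = {n}
So ⟦spotted new doctor who laughed beside a⟧ = {n}.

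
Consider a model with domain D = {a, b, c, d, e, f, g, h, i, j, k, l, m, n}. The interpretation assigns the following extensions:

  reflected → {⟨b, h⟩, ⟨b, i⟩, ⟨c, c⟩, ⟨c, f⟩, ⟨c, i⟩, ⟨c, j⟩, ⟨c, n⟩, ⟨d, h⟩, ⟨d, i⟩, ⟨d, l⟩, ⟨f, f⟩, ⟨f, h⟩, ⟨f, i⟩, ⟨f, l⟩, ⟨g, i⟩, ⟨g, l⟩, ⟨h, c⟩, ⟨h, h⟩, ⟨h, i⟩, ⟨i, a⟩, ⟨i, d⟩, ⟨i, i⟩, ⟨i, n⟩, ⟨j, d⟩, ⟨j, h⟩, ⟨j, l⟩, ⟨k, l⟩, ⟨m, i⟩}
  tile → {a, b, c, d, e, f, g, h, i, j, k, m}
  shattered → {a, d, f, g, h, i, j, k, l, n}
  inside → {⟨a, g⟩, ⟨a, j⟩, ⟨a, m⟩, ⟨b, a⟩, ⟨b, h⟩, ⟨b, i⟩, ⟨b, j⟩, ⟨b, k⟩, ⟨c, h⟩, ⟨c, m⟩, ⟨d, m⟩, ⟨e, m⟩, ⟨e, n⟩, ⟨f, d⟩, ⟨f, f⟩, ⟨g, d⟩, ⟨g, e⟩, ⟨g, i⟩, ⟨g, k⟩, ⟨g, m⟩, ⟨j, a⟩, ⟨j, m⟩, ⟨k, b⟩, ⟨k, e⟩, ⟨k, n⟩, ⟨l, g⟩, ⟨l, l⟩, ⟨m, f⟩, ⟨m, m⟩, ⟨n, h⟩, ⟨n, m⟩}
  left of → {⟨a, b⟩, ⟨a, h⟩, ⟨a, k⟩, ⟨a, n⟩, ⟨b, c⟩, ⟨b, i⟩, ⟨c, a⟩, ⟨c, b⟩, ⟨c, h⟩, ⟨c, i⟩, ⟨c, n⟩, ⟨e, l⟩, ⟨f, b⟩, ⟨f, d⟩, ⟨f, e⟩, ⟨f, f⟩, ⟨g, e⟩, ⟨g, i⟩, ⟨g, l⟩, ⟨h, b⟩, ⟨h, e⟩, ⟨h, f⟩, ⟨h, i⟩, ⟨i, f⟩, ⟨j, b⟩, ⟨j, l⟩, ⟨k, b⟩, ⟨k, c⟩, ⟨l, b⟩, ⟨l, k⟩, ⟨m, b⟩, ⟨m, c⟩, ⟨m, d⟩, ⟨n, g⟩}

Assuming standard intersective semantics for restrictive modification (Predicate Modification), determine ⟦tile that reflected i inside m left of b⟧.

{c, m}

⟦that reflected i⟧ = {x : ⟨x, i⟩ ∈ ⟦reflected⟧} = {b, c, d, f, g, h, i, m}
⟦inside m⟧ = {x : ⟨x, m⟩ ∈ ⟦inside⟧} = {a, c, d, e, g, j, m, n}
⟦left of b⟧ = {x : ⟨x, b⟩ ∈ ⟦left of⟧} = {a, c, f, h, j, k, l, m}
⟦tile⟧ = {a, b, c, d, e, f, g, h, i, j, k, m}
… ∩ ⟦that reflected i⟧ = {a, b, c, d, e, f, g, h, i, j, k, m} ∩ {b, c, d, f, g, h, i, m} = {b, c, d, f, g, h, i, m}
… ∩ ⟦inside m⟧ = {b, c, d, f, g, h, i, m} ∩ {a, c, d, e, g, j, m, n} = {c, d, g, m}
… ∩ ⟦left of b⟧ = {c, d, g, m} ∩ {a, c, f, h, j, k, l, m} = {c, m}
So ⟦tile that reflected i inside m left of b⟧ = {c, m}.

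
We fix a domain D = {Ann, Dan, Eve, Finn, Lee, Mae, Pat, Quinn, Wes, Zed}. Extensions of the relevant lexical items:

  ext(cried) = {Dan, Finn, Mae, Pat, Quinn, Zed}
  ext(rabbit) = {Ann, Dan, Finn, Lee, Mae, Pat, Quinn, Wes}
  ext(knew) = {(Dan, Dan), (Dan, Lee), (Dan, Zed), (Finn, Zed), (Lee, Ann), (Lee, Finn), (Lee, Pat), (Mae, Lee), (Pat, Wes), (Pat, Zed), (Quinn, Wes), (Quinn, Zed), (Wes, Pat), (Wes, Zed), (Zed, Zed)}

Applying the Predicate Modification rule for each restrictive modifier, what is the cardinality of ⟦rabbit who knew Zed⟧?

⟦who knew Zed⟧ = {x : ⟨x, Zed⟩ ∈ ⟦knew⟧} = {Dan, Finn, Pat, Quinn, Wes, Zed}
⟦rabbit⟧ = {Ann, Dan, Finn, Lee, Mae, Pat, Quinn, Wes}
… ∩ ⟦who knew Zed⟧ = {Ann, Dan, Finn, Lee, Mae, Pat, Quinn, Wes} ∩ {Dan, Finn, Pat, Quinn, Wes, Zed} = {Dan, Finn, Pat, Quinn, Wes}
⟦rabbit who knew Zed⟧ = {Dan, Finn, Pat, Quinn, Wes}, so the cardinality is 5.

5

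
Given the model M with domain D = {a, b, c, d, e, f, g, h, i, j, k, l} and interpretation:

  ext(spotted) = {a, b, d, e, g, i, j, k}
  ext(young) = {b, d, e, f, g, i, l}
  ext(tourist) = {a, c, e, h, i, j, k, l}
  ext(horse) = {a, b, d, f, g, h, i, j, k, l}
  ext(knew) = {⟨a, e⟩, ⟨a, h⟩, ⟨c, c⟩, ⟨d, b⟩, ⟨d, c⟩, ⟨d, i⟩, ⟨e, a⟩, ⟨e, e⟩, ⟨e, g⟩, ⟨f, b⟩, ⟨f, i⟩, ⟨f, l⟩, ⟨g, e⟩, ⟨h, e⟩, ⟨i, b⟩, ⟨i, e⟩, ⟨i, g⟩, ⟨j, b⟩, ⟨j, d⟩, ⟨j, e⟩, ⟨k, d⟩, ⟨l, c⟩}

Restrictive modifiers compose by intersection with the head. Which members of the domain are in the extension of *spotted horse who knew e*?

⟦who knew e⟧ = {x : ⟨x, e⟩ ∈ ⟦knew⟧} = {a, e, g, h, i, j}
⟦horse⟧ = {a, b, d, f, g, h, i, j, k, l}
… ∩ ⟦who knew e⟧ = {a, b, d, f, g, h, i, j, k, l} ∩ {a, e, g, h, i, j} = {a, g, h, i, j}
… ∩ ⟦spotted⟧ = {a, g, h, i, j} ∩ {a, b, d, e, g, i, j, k} = {a, g, i, j}
So ⟦spotted horse who knew e⟧ = {a, g, i, j}.

{a, g, i, j}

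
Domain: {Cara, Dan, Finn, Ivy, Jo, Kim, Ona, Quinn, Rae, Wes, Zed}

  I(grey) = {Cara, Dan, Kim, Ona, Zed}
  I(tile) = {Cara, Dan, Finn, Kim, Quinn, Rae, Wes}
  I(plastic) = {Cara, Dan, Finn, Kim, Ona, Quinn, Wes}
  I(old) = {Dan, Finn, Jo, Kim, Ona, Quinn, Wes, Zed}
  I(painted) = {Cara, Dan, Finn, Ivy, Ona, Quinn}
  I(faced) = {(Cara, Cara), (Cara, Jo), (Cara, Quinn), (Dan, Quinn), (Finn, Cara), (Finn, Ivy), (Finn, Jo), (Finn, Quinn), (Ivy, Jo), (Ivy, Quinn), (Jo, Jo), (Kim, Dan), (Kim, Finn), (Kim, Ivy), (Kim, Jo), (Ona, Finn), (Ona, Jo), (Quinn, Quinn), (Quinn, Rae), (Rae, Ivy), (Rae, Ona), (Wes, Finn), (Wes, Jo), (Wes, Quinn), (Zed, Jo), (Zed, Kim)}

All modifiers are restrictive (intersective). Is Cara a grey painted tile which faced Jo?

⟦which faced Jo⟧ = {x : ⟨x, Jo⟩ ∈ ⟦faced⟧} = {Cara, Finn, Ivy, Jo, Kim, Ona, Wes, Zed}
⟦tile⟧ = {Cara, Dan, Finn, Kim, Quinn, Rae, Wes}
… ∩ ⟦which faced Jo⟧ = {Cara, Dan, Finn, Kim, Quinn, Rae, Wes} ∩ {Cara, Finn, Ivy, Jo, Kim, Ona, Wes, Zed} = {Cara, Finn, Kim, Wes}
… ∩ ⟦grey⟧ = {Cara, Finn, Kim, Wes} ∩ {Cara, Dan, Kim, Ona, Zed} = {Cara, Kim}
… ∩ ⟦painted⟧ = {Cara, Kim} ∩ {Cara, Dan, Finn, Ivy, Ona, Quinn} = {Cara}
⟦grey painted tile which faced Jo⟧ = {Cara}; Cara ∈ this set.

yes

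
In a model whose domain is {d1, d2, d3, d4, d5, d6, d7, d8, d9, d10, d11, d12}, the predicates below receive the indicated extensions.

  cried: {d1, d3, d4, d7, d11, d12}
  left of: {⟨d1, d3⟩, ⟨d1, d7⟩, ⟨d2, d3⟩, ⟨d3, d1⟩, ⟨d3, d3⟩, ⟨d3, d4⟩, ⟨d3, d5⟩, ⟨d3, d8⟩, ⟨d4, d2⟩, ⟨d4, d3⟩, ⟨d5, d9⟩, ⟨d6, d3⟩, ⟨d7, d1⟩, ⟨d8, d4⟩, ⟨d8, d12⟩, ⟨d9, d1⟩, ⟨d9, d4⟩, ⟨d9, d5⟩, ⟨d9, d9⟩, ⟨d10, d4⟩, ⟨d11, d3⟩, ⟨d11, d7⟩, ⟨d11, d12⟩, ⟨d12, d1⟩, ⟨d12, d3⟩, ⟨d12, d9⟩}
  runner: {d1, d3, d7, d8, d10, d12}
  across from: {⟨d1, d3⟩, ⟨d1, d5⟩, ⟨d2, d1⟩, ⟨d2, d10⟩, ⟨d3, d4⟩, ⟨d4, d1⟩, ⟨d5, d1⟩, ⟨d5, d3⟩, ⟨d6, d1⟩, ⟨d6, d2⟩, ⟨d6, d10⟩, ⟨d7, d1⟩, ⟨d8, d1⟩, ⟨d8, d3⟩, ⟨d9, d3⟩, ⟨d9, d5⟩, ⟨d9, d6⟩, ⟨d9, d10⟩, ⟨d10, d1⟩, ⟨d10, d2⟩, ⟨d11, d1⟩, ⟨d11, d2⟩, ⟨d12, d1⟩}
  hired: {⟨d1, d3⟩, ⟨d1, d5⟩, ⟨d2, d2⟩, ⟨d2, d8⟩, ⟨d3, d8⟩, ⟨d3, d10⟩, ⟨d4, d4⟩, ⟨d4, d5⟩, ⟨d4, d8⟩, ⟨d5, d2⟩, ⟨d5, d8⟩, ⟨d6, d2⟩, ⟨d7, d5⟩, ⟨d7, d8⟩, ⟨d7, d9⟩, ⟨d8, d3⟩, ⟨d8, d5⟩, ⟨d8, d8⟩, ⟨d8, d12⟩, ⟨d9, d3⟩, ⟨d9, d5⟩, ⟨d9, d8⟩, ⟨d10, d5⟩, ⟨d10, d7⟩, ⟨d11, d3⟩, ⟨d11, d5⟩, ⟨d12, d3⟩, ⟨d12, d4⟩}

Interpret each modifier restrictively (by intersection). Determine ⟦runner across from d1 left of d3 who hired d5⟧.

{ }

⟦across from d1⟧ = {x : ⟨x, d1⟩ ∈ ⟦across from⟧} = {d2, d4, d5, d6, d7, d8, d10, d11, d12}
⟦left of d3⟧ = {x : ⟨x, d3⟩ ∈ ⟦left of⟧} = {d1, d2, d3, d4, d6, d11, d12}
⟦who hired d5⟧ = {x : ⟨x, d5⟩ ∈ ⟦hired⟧} = {d1, d4, d7, d8, d9, d10, d11}
⟦runner⟧ = {d1, d3, d7, d8, d10, d12}
… ∩ ⟦across from d1⟧ = {d1, d3, d7, d8, d10, d12} ∩ {d2, d4, d5, d6, d7, d8, d10, d11, d12} = {d7, d8, d10, d12}
… ∩ ⟦left of d3⟧ = {d7, d8, d10, d12} ∩ {d1, d2, d3, d4, d6, d11, d12} = {d12}
… ∩ ⟦who hired d5⟧ = {d12} ∩ {d1, d4, d7, d8, d9, d10, d11} = ∅
So ⟦runner across from d1 left of d3 who hired d5⟧ = { }.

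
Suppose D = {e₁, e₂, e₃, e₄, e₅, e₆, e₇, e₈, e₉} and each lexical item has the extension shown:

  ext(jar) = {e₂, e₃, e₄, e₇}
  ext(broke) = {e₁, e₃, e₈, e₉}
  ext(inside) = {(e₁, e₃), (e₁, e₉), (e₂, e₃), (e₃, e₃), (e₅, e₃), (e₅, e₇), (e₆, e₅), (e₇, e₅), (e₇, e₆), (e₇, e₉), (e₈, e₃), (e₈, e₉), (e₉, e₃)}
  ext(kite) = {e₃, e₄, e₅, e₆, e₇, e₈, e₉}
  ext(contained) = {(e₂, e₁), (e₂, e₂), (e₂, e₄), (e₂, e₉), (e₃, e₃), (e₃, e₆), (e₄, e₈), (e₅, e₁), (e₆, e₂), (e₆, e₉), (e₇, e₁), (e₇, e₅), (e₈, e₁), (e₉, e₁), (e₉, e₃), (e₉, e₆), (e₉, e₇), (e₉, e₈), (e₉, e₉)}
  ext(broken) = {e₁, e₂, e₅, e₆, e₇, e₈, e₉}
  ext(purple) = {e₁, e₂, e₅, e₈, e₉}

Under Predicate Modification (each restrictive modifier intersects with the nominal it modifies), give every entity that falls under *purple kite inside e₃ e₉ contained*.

⟦inside e₃⟧ = {x : ⟨x, e₃⟩ ∈ ⟦inside⟧} = {e₁, e₂, e₃, e₅, e₈, e₉}
⟦e₉ contained⟧ = {x : ⟨e₉, x⟩ ∈ ⟦contained⟧} = {e₁, e₃, e₆, e₇, e₈, e₉}
⟦kite⟧ = {e₃, e₄, e₅, e₆, e₇, e₈, e₉}
… ∩ ⟦inside e₃⟧ = {e₃, e₄, e₅, e₆, e₇, e₈, e₉} ∩ {e₁, e₂, e₃, e₅, e₈, e₉} = {e₃, e₅, e₈, e₉}
… ∩ ⟦e₉ contained⟧ = {e₃, e₅, e₈, e₉} ∩ {e₁, e₃, e₆, e₇, e₈, e₉} = {e₃, e₈, e₉}
… ∩ ⟦purple⟧ = {e₃, e₈, e₉} ∩ {e₁, e₂, e₅, e₈, e₉} = {e₈, e₉}
So ⟦purple kite inside e₃ e₉ contained⟧ = {e₈, e₉}.

{e₈, e₉}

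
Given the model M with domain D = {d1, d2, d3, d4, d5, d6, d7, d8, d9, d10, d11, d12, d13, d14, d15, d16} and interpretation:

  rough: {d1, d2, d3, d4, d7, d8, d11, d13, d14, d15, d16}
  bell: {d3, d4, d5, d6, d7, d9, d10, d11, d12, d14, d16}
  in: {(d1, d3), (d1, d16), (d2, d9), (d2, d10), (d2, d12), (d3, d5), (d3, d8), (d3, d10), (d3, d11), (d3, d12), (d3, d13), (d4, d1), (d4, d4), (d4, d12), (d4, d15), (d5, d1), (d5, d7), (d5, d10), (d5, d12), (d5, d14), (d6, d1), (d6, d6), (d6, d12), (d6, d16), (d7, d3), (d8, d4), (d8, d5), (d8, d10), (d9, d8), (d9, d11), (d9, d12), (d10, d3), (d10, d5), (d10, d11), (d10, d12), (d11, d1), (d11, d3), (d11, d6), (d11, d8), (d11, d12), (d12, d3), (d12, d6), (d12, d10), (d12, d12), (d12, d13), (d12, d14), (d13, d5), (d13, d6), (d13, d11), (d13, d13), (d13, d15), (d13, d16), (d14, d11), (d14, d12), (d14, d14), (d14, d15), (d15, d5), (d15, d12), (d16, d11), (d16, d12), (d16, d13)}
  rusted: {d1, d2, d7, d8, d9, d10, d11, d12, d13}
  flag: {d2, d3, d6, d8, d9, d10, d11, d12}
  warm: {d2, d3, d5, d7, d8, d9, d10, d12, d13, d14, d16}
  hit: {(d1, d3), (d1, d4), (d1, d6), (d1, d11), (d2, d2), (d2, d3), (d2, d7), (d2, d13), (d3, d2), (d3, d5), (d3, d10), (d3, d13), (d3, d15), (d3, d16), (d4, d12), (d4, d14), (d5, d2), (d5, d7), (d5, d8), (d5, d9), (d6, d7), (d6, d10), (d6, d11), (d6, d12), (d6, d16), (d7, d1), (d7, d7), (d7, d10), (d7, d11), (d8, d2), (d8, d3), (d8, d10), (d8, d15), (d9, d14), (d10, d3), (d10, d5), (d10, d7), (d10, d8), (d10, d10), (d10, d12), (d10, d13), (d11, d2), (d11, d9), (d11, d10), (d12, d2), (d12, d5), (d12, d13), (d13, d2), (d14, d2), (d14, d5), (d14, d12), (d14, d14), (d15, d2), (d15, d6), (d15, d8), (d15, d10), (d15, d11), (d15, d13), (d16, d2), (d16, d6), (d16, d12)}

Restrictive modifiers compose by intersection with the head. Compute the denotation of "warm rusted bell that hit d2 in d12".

⟦that hit d2⟧ = {x : ⟨x, d2⟩ ∈ ⟦hit⟧} = {d2, d3, d5, d8, d11, d12, d13, d14, d15, d16}
⟦in d12⟧ = {x : ⟨x, d12⟩ ∈ ⟦in⟧} = {d2, d3, d4, d5, d6, d9, d10, d11, d12, d14, d15, d16}
⟦bell⟧ = {d3, d4, d5, d6, d7, d9, d10, d11, d12, d14, d16}
… ∩ ⟦that hit d2⟧ = {d3, d4, d5, d6, d7, d9, d10, d11, d12, d14, d16} ∩ {d2, d3, d5, d8, d11, d12, d13, d14, d15, d16} = {d3, d5, d11, d12, d14, d16}
… ∩ ⟦in d12⟧ = {d3, d5, d11, d12, d14, d16} ∩ {d2, d3, d4, d5, d6, d9, d10, d11, d12, d14, d15, d16} = {d3, d5, d11, d12, d14, d16}
… ∩ ⟦warm⟧ = {d3, d5, d11, d12, d14, d16} ∩ {d2, d3, d5, d7, d8, d9, d10, d12, d13, d14, d16} = {d3, d5, d12, d14, d16}
… ∩ ⟦rusted⟧ = {d3, d5, d12, d14, d16} ∩ {d1, d2, d7, d8, d9, d10, d11, d12, d13} = {d12}
So ⟦warm rusted bell that hit d2 in d12⟧ = {d12}.

{d12}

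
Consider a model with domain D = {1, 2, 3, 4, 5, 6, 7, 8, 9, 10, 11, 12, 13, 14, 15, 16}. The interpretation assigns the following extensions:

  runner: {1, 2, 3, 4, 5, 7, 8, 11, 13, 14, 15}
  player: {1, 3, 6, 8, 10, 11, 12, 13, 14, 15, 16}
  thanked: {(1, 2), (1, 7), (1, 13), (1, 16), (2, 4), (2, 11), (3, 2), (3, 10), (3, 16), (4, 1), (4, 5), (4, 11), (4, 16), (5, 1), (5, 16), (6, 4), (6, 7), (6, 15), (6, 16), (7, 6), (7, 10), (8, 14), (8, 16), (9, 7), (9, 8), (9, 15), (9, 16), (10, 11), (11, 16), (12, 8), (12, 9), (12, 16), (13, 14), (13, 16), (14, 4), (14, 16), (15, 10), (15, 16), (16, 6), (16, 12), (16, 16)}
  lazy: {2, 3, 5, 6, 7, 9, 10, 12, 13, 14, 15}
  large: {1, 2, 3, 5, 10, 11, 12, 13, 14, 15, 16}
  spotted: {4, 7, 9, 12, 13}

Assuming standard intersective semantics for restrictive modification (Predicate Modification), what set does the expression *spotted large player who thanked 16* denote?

⟦who thanked 16⟧ = {x : ⟨x, 16⟩ ∈ ⟦thanked⟧} = {1, 3, 4, 5, 6, 8, 9, 11, 12, 13, 14, 15, 16}
⟦player⟧ = {1, 3, 6, 8, 10, 11, 12, 13, 14, 15, 16}
… ∩ ⟦who thanked 16⟧ = {1, 3, 6, 8, 10, 11, 12, 13, 14, 15, 16} ∩ {1, 3, 4, 5, 6, 8, 9, 11, 12, 13, 14, 15, 16} = {1, 3, 6, 8, 11, 12, 13, 14, 15, 16}
… ∩ ⟦spotted⟧ = {1, 3, 6, 8, 11, 12, 13, 14, 15, 16} ∩ {4, 7, 9, 12, 13} = {12, 13}
… ∩ ⟦large⟧ = {12, 13} ∩ {1, 2, 3, 5, 10, 11, 12, 13, 14, 15, 16} = {12, 13}
So ⟦spotted large player who thanked 16⟧ = {12, 13}.

{12, 13}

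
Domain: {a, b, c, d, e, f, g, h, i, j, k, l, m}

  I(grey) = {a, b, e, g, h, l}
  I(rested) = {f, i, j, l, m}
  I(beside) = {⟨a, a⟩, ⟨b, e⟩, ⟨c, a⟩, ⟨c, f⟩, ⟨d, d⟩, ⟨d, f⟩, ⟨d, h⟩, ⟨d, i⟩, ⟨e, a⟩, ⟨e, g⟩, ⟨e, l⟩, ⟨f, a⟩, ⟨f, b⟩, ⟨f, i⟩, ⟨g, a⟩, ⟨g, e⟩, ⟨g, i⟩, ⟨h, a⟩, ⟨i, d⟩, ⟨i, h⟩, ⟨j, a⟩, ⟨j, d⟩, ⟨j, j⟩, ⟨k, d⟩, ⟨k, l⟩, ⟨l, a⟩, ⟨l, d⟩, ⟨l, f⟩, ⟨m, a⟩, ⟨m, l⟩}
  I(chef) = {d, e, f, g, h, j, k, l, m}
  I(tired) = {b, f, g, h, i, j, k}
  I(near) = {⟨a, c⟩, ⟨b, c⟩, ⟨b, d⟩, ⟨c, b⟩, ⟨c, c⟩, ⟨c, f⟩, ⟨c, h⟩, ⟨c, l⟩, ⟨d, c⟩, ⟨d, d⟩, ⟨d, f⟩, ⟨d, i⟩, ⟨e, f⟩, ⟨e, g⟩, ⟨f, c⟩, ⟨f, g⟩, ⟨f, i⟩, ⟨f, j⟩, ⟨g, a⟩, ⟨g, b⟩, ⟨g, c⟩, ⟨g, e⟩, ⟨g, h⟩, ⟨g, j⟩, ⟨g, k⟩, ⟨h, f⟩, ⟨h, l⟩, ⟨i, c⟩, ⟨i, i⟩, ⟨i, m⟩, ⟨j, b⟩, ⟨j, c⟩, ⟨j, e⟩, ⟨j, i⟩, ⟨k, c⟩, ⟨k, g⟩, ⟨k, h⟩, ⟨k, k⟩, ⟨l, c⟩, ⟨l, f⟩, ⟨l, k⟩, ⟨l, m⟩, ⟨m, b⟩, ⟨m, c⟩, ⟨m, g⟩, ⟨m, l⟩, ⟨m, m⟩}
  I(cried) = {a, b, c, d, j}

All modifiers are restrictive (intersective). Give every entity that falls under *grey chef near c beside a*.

⟦near c⟧ = {x : ⟨x, c⟩ ∈ ⟦near⟧} = {a, b, c, d, f, g, i, j, k, l, m}
⟦beside a⟧ = {x : ⟨x, a⟩ ∈ ⟦beside⟧} = {a, c, e, f, g, h, j, l, m}
⟦chef⟧ = {d, e, f, g, h, j, k, l, m}
… ∩ ⟦near c⟧ = {d, e, f, g, h, j, k, l, m} ∩ {a, b, c, d, f, g, i, j, k, l, m} = {d, f, g, j, k, l, m}
… ∩ ⟦beside a⟧ = {d, f, g, j, k, l, m} ∩ {a, c, e, f, g, h, j, l, m} = {f, g, j, l, m}
… ∩ ⟦grey⟧ = {f, g, j, l, m} ∩ {a, b, e, g, h, l} = {g, l}
So ⟦grey chef near c beside a⟧ = {g, l}.

{g, l}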